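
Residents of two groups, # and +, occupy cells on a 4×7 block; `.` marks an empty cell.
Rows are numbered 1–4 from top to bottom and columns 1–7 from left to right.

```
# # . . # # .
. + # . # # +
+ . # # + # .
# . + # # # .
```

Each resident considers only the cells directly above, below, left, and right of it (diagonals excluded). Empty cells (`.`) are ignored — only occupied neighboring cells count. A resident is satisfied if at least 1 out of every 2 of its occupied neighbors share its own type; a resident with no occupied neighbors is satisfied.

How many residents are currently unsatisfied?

(1,1)# 1/1 ✓
(1,2)# 1/2 ✓
(1,5)# 2/2 ✓
(1,6)# 2/2 ✓
(2,2)+ 0/2 ✗
(2,3)# 1/2 ✓
(2,5)# 2/3 ✓
(2,6)# 3/4 ✓
(2,7)+ 0/1 ✗
(3,1)+ 0/1 ✗
(3,3)# 2/3 ✓
(3,4)# 2/3 ✓
(3,5)+ 0/4 ✗
(3,6)# 2/3 ✓
(4,1)# 0/1 ✗
(4,3)+ 0/2 ✗
(4,4)# 2/3 ✓
(4,5)# 2/3 ✓
(4,6)# 2/2 ✓
Unsatisfied: (2,2), (2,7), (3,1), (3,5), (4,1), (4,3) — 6 in total.

6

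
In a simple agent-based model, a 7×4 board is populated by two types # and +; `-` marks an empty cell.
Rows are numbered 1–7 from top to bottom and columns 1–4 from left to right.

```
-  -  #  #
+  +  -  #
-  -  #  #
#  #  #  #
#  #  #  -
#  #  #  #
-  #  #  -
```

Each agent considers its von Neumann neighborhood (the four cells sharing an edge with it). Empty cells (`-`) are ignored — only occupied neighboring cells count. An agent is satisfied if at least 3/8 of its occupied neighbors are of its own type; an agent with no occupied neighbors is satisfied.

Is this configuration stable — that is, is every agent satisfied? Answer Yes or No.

Row 1: (1,3)# 1/1 ✓ · (1,4)# 2/2 ✓
Row 2: (2,1)+ 1/1 ✓ · (2,2)+ 1/1 ✓ · (2,4)# 2/2 ✓
Row 3: (3,3)# 2/2 ✓ · (3,4)# 3/3 ✓
Row 4: (4,1)# 2/2 ✓ · (4,2)# 3/3 ✓ · (4,3)# 4/4 ✓ · (4,4)# 2/2 ✓
Row 5: (5,1)# 3/3 ✓ · (5,2)# 4/4 ✓ · (5,3)# 3/3 ✓
Row 6: (6,1)# 2/2 ✓ · (6,2)# 4/4 ✓ · (6,3)# 4/4 ✓ · (6,4)# 1/1 ✓
Row 7: (7,2)# 2/2 ✓ · (7,3)# 2/2 ✓
All meet the threshold, so the configuration is stable.

Yes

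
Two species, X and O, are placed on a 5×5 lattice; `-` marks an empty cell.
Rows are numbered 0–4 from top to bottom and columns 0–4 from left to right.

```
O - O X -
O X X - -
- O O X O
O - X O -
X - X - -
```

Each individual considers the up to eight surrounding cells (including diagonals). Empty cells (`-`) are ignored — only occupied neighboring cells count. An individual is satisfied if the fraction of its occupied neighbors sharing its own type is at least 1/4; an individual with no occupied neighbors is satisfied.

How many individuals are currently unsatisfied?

3

Row 0: (0,0)O 1/2 ✓ · (0,2)O 0/3 ✗ · (0,3)X 1/2 ✓
Row 1: (1,0)O 2/3 ✓ · (1,1)X 1/6 ✗ · (1,2)X 3/6 ✓
Row 2: (2,1)O 3/6 ✓ · (2,2)O 2/6 ✓ · (2,3)X 2/5 ✓ · (2,4)O 1/2 ✓
Row 3: (3,0)O 1/2 ✓ · (3,2)X 2/5 ✓ · (3,3)O 2/5 ✓
Row 4: (4,0)X 0/1 ✗ · (4,2)X 1/2 ✓
Unsatisfied: (0,2), (1,1), (4,0) — 3 in total.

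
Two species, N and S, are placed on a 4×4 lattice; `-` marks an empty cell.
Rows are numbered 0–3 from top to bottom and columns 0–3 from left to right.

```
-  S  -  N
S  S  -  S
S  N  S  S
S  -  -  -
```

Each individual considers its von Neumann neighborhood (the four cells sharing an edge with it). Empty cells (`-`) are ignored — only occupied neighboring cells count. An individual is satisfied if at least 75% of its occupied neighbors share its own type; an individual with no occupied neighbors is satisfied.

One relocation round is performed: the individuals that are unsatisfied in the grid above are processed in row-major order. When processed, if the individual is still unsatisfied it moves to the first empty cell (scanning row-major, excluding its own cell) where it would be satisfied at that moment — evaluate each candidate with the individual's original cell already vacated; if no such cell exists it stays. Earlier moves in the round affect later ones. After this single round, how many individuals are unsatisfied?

Initially unsatisfied (in order): (0,3), (1,1), (1,3), (2,0), (2,1), (2,2).
  (0,3): no empty cell satisfies it; stays.
  (1,1) → (0,0).
  (1,3) → (1,2).
  (2,0) → (1,1).
  (2,1): no empty cell satisfies it; stays.
  (2,2) → (3,2).
Resulting grid:
S S - N
S S S -
- N - S
S - S -
Unsatisfied now: (2,1).

1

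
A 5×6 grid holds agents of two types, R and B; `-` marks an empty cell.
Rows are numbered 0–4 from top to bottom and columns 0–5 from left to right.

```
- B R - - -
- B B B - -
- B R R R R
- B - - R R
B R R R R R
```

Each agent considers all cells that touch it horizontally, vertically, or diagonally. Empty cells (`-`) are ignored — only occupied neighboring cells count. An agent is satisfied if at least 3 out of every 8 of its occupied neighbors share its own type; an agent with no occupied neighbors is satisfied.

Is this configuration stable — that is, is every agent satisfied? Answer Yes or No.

No

(0,1)B 2/3 ok
(0,2)R 0/4 unhappy
(1,1)B 3/5 ok
(1,2)B 4/7 ok
(1,3)B 1/5 unhappy
(2,1)B 3/4 ok
(2,2)R 1/6 unhappy
(2,3)R 3/5 ok
(2,4)R 4/5 ok
(2,5)R 3/3 ok
(3,1)B 2/5 ok
(3,4)R 7/7 ok
(3,5)R 5/5 ok
(4,0)B 1/2 ok
(4,1)R 1/3 unhappy
(4,2)R 2/3 ok
(4,3)R 3/3 ok
(4,4)R 4/4 ok
(4,5)R 3/3 ok
For instance (0,2) has only 0/4 same-type neighbors, below 3/8.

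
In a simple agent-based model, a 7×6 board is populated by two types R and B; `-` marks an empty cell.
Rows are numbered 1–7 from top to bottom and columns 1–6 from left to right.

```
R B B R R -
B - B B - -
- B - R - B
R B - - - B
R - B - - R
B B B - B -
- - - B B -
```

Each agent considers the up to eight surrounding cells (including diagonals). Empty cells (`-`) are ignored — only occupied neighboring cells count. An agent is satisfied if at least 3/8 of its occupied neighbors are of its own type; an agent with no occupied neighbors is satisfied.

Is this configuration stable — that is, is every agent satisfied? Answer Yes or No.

No

(1,1)R 0/2 not
(1,2)B 3/4 satisfied
(1,3)B 3/4 satisfied
(1,4)R 1/4 not
(1,5)R 1/2 satisfied
(2,1)B 2/3 satisfied
(2,3)B 4/6 satisfied
(2,4)B 2/5 satisfied
(3,2)B 3/4 satisfied
(3,4)R 0/2 not
(3,6)B 1/1 satisfied
(4,1)R 1/3 not
(4,2)B 2/4 satisfied
(4,6)B 1/2 satisfied
(5,1)R 1/4 not
(5,3)B 3/3 satisfied
(5,6)R 0/2 not
(6,1)B 1/2 satisfied
(6,2)B 3/4 satisfied
(6,3)B 3/3 satisfied
(6,5)B 2/3 satisfied
(7,4)B 3/3 satisfied
(7,5)B 2/2 satisfied
For instance (1,1) has only 0/2 same-type neighbors, below 3/8.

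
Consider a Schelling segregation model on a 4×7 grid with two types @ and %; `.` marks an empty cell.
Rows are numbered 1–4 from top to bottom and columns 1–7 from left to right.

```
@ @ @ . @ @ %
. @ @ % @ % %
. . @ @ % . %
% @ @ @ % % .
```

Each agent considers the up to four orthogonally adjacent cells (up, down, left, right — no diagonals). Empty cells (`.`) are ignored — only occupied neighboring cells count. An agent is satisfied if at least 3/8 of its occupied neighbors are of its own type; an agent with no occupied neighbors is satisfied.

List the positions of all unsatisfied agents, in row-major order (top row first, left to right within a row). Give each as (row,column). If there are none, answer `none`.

(1,6), (2,4), (2,5), (2,6), (3,5), (4,1)

(1,1)@ 1/1 ok
(1,2)@ 3/3 ok
(1,3)@ 2/2 ok
(1,5)@ 2/2 ok
(1,6)@ 1/3 unhappy
(1,7)% 1/2 ok
(2,2)@ 2/2 ok
(2,3)@ 3/4 ok
(2,4)% 0/3 unhappy
(2,5)@ 1/4 unhappy
(2,6)% 1/3 unhappy
(2,7)% 3/3 ok
(3,3)@ 3/3 ok
(3,4)@ 2/4 ok
(3,5)% 1/3 unhappy
(3,7)% 1/1 ok
(4,1)% 0/1 unhappy
(4,2)@ 1/2 ok
(4,3)@ 3/3 ok
(4,4)@ 2/3 ok
(4,5)% 2/3 ok
(4,6)% 1/1 ok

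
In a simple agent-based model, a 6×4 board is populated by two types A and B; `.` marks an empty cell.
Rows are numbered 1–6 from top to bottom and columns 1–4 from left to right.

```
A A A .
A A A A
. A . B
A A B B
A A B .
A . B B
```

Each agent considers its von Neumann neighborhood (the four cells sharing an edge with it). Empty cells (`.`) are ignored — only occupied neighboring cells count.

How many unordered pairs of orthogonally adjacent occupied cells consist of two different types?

Scan each occupied cell's neighbors to the right and below so each pair is counted once.
From row 1: 0 unlike of 5 pairs (running 0/5).
From row 2: 1 unlike of 5 pairs (running 1/10).
From row 3: 0 unlike of 2 pairs (running 1/12).
From row 4: 1 unlike of 6 pairs (running 2/18).
From row 5: 1 unlike of 4 pairs (running 3/22).
From row 6: 0 unlike of 1 pairs (running 3/23).
Total adjacent occupied pairs: 23; unlike-type pairs: 3.

3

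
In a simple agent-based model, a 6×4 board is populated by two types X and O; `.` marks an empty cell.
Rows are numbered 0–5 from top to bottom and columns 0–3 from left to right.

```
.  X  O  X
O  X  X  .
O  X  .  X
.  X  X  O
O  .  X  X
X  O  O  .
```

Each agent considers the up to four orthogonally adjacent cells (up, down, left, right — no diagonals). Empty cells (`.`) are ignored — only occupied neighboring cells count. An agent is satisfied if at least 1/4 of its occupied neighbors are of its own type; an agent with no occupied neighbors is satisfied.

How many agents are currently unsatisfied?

6

(0,1)X 1/2 ✓
(0,2)O 0/3 ✗
(0,3)X 0/1 ✗
(1,0)O 1/2 ✓
(1,1)X 3/4 ✓
(1,2)X 1/2 ✓
(2,0)O 1/2 ✓
(2,1)X 2/3 ✓
(2,3)X 0/1 ✗
(3,1)X 2/2 ✓
(3,2)X 2/3 ✓
(3,3)O 0/3 ✗
(4,0)O 0/1 ✗
(4,2)X 2/3 ✓
(4,3)X 1/2 ✓
(5,0)X 0/2 ✗
(5,1)O 1/2 ✓
(5,2)O 1/2 ✓
Unsatisfied: (0,2), (0,3), (2,3), (3,3), (4,0), (5,0) — 6 in total.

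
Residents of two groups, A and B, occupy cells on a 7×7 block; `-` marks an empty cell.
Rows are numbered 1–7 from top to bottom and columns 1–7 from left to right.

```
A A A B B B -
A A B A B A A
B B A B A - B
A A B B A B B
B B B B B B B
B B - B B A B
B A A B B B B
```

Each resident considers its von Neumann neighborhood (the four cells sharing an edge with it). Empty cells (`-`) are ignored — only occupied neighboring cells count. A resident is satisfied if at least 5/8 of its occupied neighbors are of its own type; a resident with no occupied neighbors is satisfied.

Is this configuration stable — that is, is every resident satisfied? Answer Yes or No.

(1,1)A 2/2 ✓
(1,2)A 3/3 ✓
(1,3)A 1/3 ✗
(1,4)B 1/3 ✗
(1,5)B 3/3 ✓
(1,6)B 1/2 ✗
(2,1)A 2/3 ✓
(2,2)A 2/4 ✗
(2,3)B 0/4 ✗
(2,4)A 0/4 ✗
(2,5)B 1/4 ✗
(2,6)A 1/3 ✗
(2,7)A 1/2 ✗
(3,1)B 1/3 ✗
(3,2)B 1/4 ✗
(3,3)A 0/4 ✗
(3,4)B 1/4 ✗
(3,5)A 1/3 ✗
(3,7)B 1/2 ✗
(4,1)A 1/3 ✗
(4,2)A 1/4 ✗
(4,3)B 2/4 ✗
(4,4)B 3/4 ✓
(4,5)A 1/4 ✗
(4,6)B 2/3 ✓
(4,7)B 3/3 ✓
(5,1)B 2/3 ✓
(5,2)B 3/4 ✓
(5,3)B 3/3 ✓
(5,4)B 4/4 ✓
(5,5)B 3/4 ✓
(5,6)B 3/4 ✓
(5,7)B 3/3 ✓
(6,1)B 3/3 ✓
(6,2)B 2/3 ✓
(6,4)B 3/3 ✓
(6,5)B 3/4 ✓
(6,6)A 0/4 ✗
(6,7)B 2/3 ✓
(7,1)B 1/2 ✗
(7,2)A 1/3 ✗
(7,3)A 1/2 ✗
(7,4)B 2/3 ✓
(7,5)B 3/3 ✓
(7,6)B 2/3 ✓
(7,7)B 2/2 ✓
For instance (1,3) has only 1/3 same-type neighbors, below 5/8.

No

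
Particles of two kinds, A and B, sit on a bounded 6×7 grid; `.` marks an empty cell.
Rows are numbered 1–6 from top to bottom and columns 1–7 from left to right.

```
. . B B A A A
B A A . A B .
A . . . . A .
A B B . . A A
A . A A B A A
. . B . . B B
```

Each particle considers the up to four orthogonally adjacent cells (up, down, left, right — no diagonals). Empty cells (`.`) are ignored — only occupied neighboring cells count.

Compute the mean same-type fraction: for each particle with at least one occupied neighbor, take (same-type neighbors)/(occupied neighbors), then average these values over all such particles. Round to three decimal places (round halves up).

(1,3)B 1/2
(1,4)B 1/2
(1,5)A 2/3
(1,6)A 2/3
(1,7)A 1/1
(2,1)B 0/2
(2,2)A 1/2
(2,3)A 1/2
(2,5)A 1/2
(2,6)B 0/3
(3,1)A 1/2
(3,6)A 1/2
(4,1)A 2/3
(4,2)B 1/2
(4,3)B 1/2
(4,6)A 3/3
(4,7)A 2/2
(5,1)A 1/1
(5,3)A 1/3
(5,4)A 1/2
(5,5)B 0/2
(5,6)A 2/4
(5,7)A 2/3
(6,3)B 0/1
(6,6)B 1/2
(6,7)B 1/2
Sum over 26 particles: 1/2 + 1/2 + 2/3 + 2/3 + 1/1 + 0/2 + 1/2 + 1/2 + 1/2 + 0/3 + 1/2 + 1/2 + 2/3 + 1/2 + 1/2 + 3/3 + 2/2 + 1/1 + 1/3 + 1/2 + 0/2 + 2/4 + 2/3 + 0/1 + 1/2 + 1/2 = 27/2; mean = 27/2 ÷ 26 = 27/52 = 0.519230… → 0.519.

0.519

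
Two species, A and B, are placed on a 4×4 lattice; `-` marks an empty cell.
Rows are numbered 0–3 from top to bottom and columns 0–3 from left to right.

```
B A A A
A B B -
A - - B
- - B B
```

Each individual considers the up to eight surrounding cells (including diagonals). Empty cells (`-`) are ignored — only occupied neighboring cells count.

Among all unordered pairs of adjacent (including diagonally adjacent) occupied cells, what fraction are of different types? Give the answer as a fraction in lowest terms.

Scan each occupied cell's neighbors to the right and below (and the two forward diagonals) so each pair is counted once.
Row 0: B(0,0)–A(0,1)≠ B(0,0)–A(1,0)≠ B(0,0)–B(1,1)= A(0,1)–A(0,2)= A(0,1)–B(1,1)≠ A(0,1)–B(1,2)≠ A(0,1)–A(1,0)= A(0,2)–A(0,3)= A(0,2)–B(1,2)≠ A(0,2)–B(1,1)≠ A(0,3)–B(1,2)≠  → 7/11 unlike.
Row 1: A(1,0)–B(1,1)≠ A(1,0)–A(2,0)= B(1,1)–B(1,2)= B(1,1)–A(2,0)≠ B(1,2)–B(2,3)=  → 2/5 unlike.
Row 2: B(2,3)–B(3,3)= B(2,3)–B(3,2)=  → 0/2 unlike.
Row 3: B(3,2)–B(3,3)=  → 0/1 unlike.
Total adjacent occupied pairs: 19; unlike-type pairs: 9.
9/19 is already in lowest terms.

9/19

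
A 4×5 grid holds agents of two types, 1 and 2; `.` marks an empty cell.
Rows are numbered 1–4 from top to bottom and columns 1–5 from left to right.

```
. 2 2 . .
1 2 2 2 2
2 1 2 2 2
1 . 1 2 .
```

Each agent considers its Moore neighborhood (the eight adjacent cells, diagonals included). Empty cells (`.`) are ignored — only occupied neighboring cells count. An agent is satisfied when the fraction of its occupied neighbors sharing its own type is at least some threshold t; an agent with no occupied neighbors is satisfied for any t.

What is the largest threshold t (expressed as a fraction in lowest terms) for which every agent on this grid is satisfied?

1/4

Row 1: (1,2)2 3/4 · (1,3)2 4/4
Row 2: (2,1)1 1/4 · (2,2)2 5/7 · (2,3)2 6/7 · (2,4)2 6/6 · (2,5)2 3/3
Row 3: (3,1)2 1/4 · (3,2)1 3/7 · (3,3)2 5/7 · (3,4)2 6/7 · (3,5)2 4/4
Row 4: (4,1)1 1/2 · (4,3)1 1/4 · (4,4)2 3/4
The smallest same-type fraction is 1/4 at (2,1), which reduces to 1/4. Any threshold above that leaves this agent unsatisfied.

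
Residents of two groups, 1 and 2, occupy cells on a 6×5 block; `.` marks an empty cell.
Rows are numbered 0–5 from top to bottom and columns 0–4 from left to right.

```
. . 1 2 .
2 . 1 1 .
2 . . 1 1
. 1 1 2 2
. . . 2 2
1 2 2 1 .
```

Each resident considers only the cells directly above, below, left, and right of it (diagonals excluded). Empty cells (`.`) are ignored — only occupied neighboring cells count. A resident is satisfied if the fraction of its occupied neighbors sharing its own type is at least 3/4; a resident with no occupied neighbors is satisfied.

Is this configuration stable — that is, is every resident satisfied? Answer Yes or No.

(0,2)1 1/2 unhappy
(0,3)2 0/2 unhappy
(1,0)2 1/1 ok
(1,2)1 2/2 ok
(1,3)1 2/3 unhappy
(2,0)2 1/1 ok
(2,3)1 2/3 unhappy
(2,4)1 1/2 unhappy
(3,1)1 1/1 ok
(3,2)1 1/2 unhappy
(3,3)2 2/4 unhappy
(3,4)2 2/3 unhappy
(4,3)2 2/3 unhappy
(4,4)2 2/2 ok
(5,0)1 0/1 unhappy
(5,1)2 1/2 unhappy
(5,2)2 1/2 unhappy
(5,3)1 0/2 unhappy
For instance (0,2) has only 1/2 same-type neighbors, below 3/4.

No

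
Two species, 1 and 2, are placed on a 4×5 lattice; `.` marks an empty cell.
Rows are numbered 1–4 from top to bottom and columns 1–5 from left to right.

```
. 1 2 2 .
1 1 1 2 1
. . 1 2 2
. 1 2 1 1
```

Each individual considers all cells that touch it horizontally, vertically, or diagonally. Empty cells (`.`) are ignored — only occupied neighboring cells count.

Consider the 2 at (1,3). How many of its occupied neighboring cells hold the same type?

2

Occupied neighbors of (1,3): (1,2)=1, (1,4)=2, (2,2)=1, (2,3)=1, (2,4)=2.
Same type (2): 2 of 5.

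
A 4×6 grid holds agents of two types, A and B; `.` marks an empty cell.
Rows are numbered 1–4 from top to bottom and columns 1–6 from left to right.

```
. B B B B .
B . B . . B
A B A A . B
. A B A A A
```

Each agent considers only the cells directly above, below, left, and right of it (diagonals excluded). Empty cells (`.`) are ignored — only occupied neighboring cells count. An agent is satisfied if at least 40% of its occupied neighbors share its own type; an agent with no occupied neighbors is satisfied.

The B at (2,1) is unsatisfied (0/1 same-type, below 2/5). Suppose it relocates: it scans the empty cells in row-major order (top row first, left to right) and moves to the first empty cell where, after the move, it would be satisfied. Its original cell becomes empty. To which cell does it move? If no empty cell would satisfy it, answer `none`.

Vacating (2,1). Empty cells in order:
  (1,1): 1/1 same-type → satisfied — stop here.

(1,1)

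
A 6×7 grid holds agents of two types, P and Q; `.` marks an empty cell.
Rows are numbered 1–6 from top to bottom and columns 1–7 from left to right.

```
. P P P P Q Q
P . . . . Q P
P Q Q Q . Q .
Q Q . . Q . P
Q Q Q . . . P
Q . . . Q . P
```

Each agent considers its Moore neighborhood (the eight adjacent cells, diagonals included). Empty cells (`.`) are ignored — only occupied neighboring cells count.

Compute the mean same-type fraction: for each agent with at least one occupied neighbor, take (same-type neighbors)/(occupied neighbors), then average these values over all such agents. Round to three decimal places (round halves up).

Row 1: (1,2)P 2/2 · (1,3)P 2/2 · (1,4)P 2/2 · (1,5)P 1/3 · (1,6)Q 2/4 · (1,7)Q 2/3
Row 2: (2,1)P 2/3 · (2,6)Q 3/5 · (2,7)P 0/4
Row 3: (3,1)P 1/4 · (3,2)Q 3/5 · (3,3)Q 3/3 · (3,4)Q 2/2 · (3,6)Q 2/4
Row 4: (4,1)Q 4/5 · (4,2)Q 6/7 · (4,5)Q 2/2 · (4,7)P 1/2
Row 5: (5,1)Q 4/4 · (5,2)Q 5/5 · (5,3)Q 2/2 · (5,7)P 2/2
Row 6: (6,1)Q 2/2 · (6,5)Q — no occupied neighbors · (6,7)P 1/1
Sum over 24 agents: 2/2 + 2/2 + 2/2 + 1/3 + 2/4 + 2/3 + 2/3 + 3/5 + 0/4 + 1/4 + 3/5 + 3/3 + 2/2 + 2/4 + 4/5 + 6/7 + 2/2 + 1/2 + 4/4 + 5/5 + 2/2 + 2/2 + 2/2 + 1/1 = 1535/84; mean = 1535/84 ÷ 24 = 1535/2016 = 0.761408… → 0.761.

0.761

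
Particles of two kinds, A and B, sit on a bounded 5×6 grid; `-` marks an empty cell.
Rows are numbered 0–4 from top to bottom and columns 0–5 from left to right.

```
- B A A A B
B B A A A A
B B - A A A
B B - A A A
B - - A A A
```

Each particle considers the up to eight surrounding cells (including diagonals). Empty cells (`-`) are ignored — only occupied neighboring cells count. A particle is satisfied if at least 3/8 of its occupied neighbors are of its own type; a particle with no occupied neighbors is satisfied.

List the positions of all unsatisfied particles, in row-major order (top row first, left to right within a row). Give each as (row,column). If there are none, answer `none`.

Row 0: (0,1)B 2/4 ✓ · (0,2)A 3/5 ✓ · (0,3)A 5/5 ✓ · (0,4)A 4/5 ✓ · (0,5)B 0/3 ✗
Row 1: (1,0)B 4/4 ✓ · (1,1)B 4/6 ✓ · (1,2)A 4/7 ✓ · (1,3)A 7/7 ✓ · (1,4)A 7/8 ✓ · (1,5)A 4/5 ✓
Row 2: (2,0)B 5/5 ✓ · (2,1)B 5/6 ✓ · (2,3)A 6/6 ✓ · (2,4)A 8/8 ✓ · (2,5)A 5/5 ✓
Row 3: (3,0)B 4/4 ✓ · (3,1)B 4/4 ✓ · (3,3)A 5/5 ✓ · (3,4)A 8/8 ✓ · (3,5)A 5/5 ✓
Row 4: (4,0)B 2/2 ✓ · (4,3)A 3/3 ✓ · (4,4)A 5/5 ✓ · (4,5)A 3/3 ✓

(0,5)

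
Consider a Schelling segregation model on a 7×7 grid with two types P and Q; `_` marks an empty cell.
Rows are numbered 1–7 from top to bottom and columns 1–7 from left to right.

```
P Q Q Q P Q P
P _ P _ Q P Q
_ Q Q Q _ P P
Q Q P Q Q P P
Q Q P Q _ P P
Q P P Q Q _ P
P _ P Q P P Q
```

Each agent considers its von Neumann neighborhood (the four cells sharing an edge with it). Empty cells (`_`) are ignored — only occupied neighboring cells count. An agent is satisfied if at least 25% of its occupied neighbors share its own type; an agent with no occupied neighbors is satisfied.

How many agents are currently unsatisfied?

8

Row 1: (1,1)P 1/2 ✓ · (1,2)Q 1/2 ✓ · (1,3)Q 2/3 ✓ · (1,4)Q 1/2 ✓ · (1,5)P 0/3 ✗ · (1,6)Q 0/3 ✗ · (1,7)P 0/2 ✗
Row 2: (2,1)P 1/1 ✓ · (2,3)P 0/2 ✗ · (2,5)Q 0/2 ✗ · (2,6)P 1/4 ✓ · (2,7)Q 0/3 ✗
Row 3: (3,2)Q 2/2 ✓ · (3,3)Q 2/4 ✓ · (3,4)Q 2/2 ✓ · (3,6)P 3/3 ✓ · (3,7)P 2/3 ✓
Row 4: (4,1)Q 2/2 ✓ · (4,2)Q 3/4 ✓ · (4,3)P 1/4 ✓ · (4,4)Q 3/4 ✓ · (4,5)Q 1/2 ✓ · (4,6)P 3/4 ✓ · (4,7)P 3/3 ✓
Row 5: (5,1)Q 3/3 ✓ · (5,2)Q 2/4 ✓ · (5,3)P 2/4 ✓ · (5,4)Q 2/3 ✓ · (5,6)P 2/2 ✓ · (5,7)P 3/3 ✓
Row 6: (6,1)Q 1/3 ✓ · (6,2)P 1/3 ✓ · (6,3)P 3/4 ✓ · (6,4)Q 3/4 ✓ · (6,5)Q 1/2 ✓ · (6,7)P 1/2 ✓
Row 7: (7,1)P 0/1 ✗ · (7,3)P 1/2 ✓ · (7,4)Q 1/3 ✓ · (7,5)P 1/3 ✓ · (7,6)P 1/2 ✓ · (7,7)Q 0/2 ✗
Unsatisfied: (1,5), (1,6), (1,7), (2,3), (2,5), (2,7), (7,1), (7,7) — 8 in total.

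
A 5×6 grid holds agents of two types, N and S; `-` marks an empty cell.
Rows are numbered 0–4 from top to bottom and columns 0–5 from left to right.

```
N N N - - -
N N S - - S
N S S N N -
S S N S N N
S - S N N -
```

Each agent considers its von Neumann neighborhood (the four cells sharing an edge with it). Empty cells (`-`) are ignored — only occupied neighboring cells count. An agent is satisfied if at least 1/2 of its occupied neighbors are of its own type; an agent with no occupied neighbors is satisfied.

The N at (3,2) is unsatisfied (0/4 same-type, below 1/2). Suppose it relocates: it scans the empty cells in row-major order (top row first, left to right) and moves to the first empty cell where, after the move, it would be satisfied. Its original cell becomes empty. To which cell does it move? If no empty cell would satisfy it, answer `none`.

Vacating (3,2). Empty cells in order:
  (0,3): 1/1 same-type → satisfied — stop here.

(0,3)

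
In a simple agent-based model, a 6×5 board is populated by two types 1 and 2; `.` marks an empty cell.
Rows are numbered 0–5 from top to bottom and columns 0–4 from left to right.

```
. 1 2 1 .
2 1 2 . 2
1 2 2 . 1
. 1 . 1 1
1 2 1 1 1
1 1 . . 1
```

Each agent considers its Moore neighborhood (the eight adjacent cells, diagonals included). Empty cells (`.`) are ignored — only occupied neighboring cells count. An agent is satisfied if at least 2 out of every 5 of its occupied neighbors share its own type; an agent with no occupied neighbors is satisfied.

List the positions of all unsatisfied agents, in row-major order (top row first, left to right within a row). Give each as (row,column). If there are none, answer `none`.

(0,1), (0,2), (0,3), (1,0), (1,1), (1,4), (4,1)

(0,1)1 1/4 unhappy
(0,2)2 1/4 unhappy
(0,3)1 0/3 unhappy
(1,0)2 1/4 unhappy
(1,1)1 2/7 unhappy
(1,2)2 3/6 ok
(1,4)2 0/2 unhappy
(2,0)1 2/4 ok
(2,1)2 3/6 ok
(2,2)2 2/5 ok
(2,4)1 2/3 ok
(3,1)1 3/6 ok
(3,3)1 5/6 ok
(3,4)1 4/4 ok
(4,0)1 3/4 ok
(4,1)2 0/5 unhappy
(4,2)1 4/5 ok
(4,3)1 5/5 ok
(4,4)1 4/4 ok
(5,0)1 2/3 ok
(5,1)1 3/4 ok
(5,4)1 2/2 ok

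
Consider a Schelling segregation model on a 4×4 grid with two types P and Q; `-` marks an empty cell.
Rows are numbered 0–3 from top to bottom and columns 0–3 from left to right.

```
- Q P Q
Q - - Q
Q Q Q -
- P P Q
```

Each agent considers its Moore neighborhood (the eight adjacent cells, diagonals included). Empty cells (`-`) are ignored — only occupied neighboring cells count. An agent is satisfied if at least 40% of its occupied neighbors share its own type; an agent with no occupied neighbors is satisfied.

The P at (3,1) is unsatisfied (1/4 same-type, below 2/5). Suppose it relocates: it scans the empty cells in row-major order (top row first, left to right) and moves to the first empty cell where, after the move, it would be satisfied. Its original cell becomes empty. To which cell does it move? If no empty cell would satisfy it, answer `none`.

Vacating (3,1). Empty cells in order:
  (0,0): 0/2 same-type → still unsatisfied.
  (1,1): 1/6 same-type → still unsatisfied.
  (1,2): 1/6 same-type → still unsatisfied.
  (2,3): 1/4 same-type → still unsatisfied.
  (3,0): 0/2 same-type → still unsatisfied.

none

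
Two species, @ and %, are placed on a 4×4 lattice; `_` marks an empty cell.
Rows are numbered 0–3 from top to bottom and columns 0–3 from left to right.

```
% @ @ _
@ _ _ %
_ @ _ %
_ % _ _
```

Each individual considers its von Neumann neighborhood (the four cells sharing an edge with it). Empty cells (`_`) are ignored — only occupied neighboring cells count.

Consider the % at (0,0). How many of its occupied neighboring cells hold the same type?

Occupied neighbors of (0,0): (1,0)=@, (0,1)=@.
Same type (%): 0 of 2.

0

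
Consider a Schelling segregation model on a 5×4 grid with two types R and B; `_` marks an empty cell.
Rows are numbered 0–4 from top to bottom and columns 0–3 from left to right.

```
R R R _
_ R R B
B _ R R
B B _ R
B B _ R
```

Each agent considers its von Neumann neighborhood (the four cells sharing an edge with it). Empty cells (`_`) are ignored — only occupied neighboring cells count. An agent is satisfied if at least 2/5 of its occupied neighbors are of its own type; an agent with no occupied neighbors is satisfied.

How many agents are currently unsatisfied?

1

(0,0)R 1/1 satisfied
(0,1)R 3/3 satisfied
(0,2)R 2/2 satisfied
(1,1)R 2/2 satisfied
(1,2)R 3/4 satisfied
(1,3)B 0/2 not
(2,0)B 1/1 satisfied
(2,2)R 2/2 satisfied
(2,3)R 2/3 satisfied
(3,0)B 3/3 satisfied
(3,1)B 2/2 satisfied
(3,3)R 2/2 satisfied
(4,0)B 2/2 satisfied
(4,1)B 2/2 satisfied
(4,3)R 1/1 satisfied
Unsatisfied: (1,3) — 1 in total.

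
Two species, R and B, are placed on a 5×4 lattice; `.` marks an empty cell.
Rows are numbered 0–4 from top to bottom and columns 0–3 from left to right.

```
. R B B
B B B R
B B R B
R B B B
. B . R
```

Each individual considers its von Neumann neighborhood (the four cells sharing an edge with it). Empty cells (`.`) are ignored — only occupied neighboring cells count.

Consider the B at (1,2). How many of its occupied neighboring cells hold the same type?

2

Occupied neighbors of (1,2): (0,2)=B, (2,2)=R, (1,1)=B, (1,3)=R.
Same type (B): 2 of 4.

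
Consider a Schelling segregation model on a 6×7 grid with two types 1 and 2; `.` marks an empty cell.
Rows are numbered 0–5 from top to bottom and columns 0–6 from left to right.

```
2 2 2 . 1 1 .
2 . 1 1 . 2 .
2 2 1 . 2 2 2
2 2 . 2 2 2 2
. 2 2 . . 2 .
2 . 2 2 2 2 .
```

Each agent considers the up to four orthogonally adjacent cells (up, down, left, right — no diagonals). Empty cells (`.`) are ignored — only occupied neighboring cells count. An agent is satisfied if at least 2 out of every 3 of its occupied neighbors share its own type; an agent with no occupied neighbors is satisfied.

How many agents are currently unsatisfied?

4

Row 0: (0,0)2 2/2 ok · (0,1)2 2/2 ok · (0,2)2 1/2 unhappy · (0,4)1 1/1 ok · (0,5)1 1/2 unhappy
Row 1: (1,0)2 2/2 ok · (1,2)1 2/3 ok · (1,3)1 1/1 ok · (1,5)2 1/2 unhappy
Row 2: (2,0)2 3/3 ok · (2,1)2 2/3 ok · (2,2)1 1/2 unhappy · (2,4)2 2/2 ok · (2,5)2 4/4 ok · (2,6)2 2/2 ok
Row 3: (3,0)2 2/2 ok · (3,1)2 3/3 ok · (3,3)2 1/1 ok · (3,4)2 3/3 ok · (3,5)2 4/4 ok · (3,6)2 2/2 ok
Row 4: (4,1)2 2/2 ok · (4,2)2 2/2 ok · (4,5)2 2/2 ok
Row 5: (5,0)2 0/0 ok · (5,2)2 2/2 ok · (5,3)2 2/2 ok · (5,4)2 2/2 ok · (5,5)2 2/2 ok
Unsatisfied: (0,2), (0,5), (1,5), (2,2) — 4 in total.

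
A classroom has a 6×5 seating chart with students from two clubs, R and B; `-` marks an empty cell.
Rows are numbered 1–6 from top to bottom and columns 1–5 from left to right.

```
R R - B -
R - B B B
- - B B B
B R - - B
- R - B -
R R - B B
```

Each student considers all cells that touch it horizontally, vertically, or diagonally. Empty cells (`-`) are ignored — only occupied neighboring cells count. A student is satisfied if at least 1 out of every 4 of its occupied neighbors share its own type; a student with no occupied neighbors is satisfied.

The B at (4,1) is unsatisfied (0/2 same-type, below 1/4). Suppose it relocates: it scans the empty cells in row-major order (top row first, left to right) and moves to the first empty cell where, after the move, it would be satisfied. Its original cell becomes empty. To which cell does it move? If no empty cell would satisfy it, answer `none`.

(1,3)

Vacating (4,1). Empty cells in order:
  (1,3): 3/4 same-type → satisfied — stop here.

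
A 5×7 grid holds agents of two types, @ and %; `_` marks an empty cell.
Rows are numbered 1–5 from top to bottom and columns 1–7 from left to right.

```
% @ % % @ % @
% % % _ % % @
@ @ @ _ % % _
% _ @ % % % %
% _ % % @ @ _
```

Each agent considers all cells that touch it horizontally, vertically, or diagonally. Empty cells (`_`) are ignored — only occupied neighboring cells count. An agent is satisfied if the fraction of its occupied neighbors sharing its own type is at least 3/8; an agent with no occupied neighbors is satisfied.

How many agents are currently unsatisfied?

8

Row 1: (1,1)% 2/3 satisfied · (1,2)@ 0/5 not · (1,3)% 3/4 satisfied · (1,4)% 3/4 satisfied · (1,5)@ 0/4 not · (1,6)% 2/5 satisfied · (1,7)@ 1/3 not
Row 2: (2,1)% 2/5 satisfied · (2,2)% 4/8 satisfied · (2,3)% 3/6 satisfied · (2,5)% 5/6 satisfied · (2,6)% 4/7 satisfied · (2,7)@ 1/4 not
Row 3: (3,1)@ 1/4 not · (3,2)@ 3/7 satisfied · (3,3)@ 2/5 satisfied · (3,5)% 6/6 satisfied · (3,6)% 6/7 satisfied
Row 4: (4,1)% 1/3 not · (4,3)@ 2/5 satisfied · (4,4)% 4/7 satisfied · (4,5)% 5/7 satisfied · (4,6)% 4/6 satisfied · (4,7)% 2/3 satisfied
Row 5: (5,1)% 1/1 satisfied · (5,3)% 2/3 satisfied · (5,4)% 3/5 satisfied · (5,5)@ 1/5 not · (5,6)@ 1/4 not
Unsatisfied: (1,2), (1,5), (1,7), (2,7), (3,1), (4,1), (5,5), (5,6) — 8 in total.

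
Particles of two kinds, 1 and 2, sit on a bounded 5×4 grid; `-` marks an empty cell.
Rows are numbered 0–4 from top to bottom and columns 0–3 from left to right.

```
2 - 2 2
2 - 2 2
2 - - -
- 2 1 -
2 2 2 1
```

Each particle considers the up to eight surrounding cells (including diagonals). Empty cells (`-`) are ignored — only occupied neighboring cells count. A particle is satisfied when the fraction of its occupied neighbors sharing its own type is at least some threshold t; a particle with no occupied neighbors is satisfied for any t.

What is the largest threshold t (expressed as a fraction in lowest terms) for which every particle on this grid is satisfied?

Row 0: (0,0)2 1/1 · (0,2)2 3/3 · (0,3)2 3/3
Row 1: (1,0)2 2/2 · (1,2)2 3/3 · (1,3)2 3/3
Row 2: (2,0)2 2/2
Row 3: (3,1)2 4/5 · (3,2)1 1/4
Row 4: (4,0)2 2/2 · (4,1)2 3/4 · (4,2)2 2/4 · (4,3)1 1/2
The smallest same-type fraction is 1/4 at (3,2), which reduces to 1/4. Any threshold above that leaves this particle unsatisfied.

1/4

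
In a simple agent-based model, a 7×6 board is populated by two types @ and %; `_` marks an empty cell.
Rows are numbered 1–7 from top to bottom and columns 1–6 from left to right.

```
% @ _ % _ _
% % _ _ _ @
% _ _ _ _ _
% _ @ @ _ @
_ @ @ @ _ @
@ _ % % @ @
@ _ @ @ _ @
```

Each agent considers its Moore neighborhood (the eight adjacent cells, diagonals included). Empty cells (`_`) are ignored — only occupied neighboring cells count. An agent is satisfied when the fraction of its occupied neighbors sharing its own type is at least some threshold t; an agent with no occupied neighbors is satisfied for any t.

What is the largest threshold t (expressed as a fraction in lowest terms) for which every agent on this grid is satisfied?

0/1

(1,1)% 2/3
(1,2)@ 0/3
(1,4)% — no occupied neighbors
(2,1)% 3/4
(2,2)% 3/4
(2,6)@ — no occupied neighbors
(3,1)% 3/3
(4,1)% 1/2
(4,3)@ 4/4
(4,4)@ 3/3
(4,6)@ 1/1
(5,2)@ 3/5
(5,3)@ 4/6
(5,4)@ 4/6
(5,6)@ 3/3
(6,1)@ 2/2
(6,3)% 1/6
(6,4)% 1/6
(6,5)@ 5/6
(6,6)@ 3/3
(7,1)@ 1/1
(7,3)@ 1/3
(7,4)@ 2/4
(7,6)@ 2/2
The smallest same-type fraction is 0/3 at (1,2), which reduces to 0/1. Any threshold above that leaves this agent unsatisfied.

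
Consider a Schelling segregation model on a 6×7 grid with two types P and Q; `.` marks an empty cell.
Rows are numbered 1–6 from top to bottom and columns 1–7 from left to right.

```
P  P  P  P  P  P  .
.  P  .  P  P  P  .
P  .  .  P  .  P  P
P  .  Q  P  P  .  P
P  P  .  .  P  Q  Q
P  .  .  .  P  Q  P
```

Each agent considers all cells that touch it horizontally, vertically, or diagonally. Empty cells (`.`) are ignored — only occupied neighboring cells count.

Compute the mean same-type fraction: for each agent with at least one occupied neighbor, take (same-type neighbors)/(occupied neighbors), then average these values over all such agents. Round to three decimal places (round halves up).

Row 1: (1,1)P 2/2 · (1,2)P 3/3 · (1,3)P 4/4 · (1,4)P 4/4 · (1,5)P 5/5 · (1,6)P 3/3
Row 2: (2,2)P 4/4 · (2,4)P 5/5 · (2,5)P 7/7 · (2,6)P 5/5
Row 3: (3,1)P 2/2 · (3,4)P 4/5 · (3,6)P 5/5 · (3,7)P 3/3
Row 4: (4,1)P 3/3 · (4,3)Q 0/3 · (4,4)P 3/4 · (4,5)P 4/5 · (4,7)P 2/4
Row 5: (5,1)P 3/3 · (5,2)P 3/4 · (5,5)P 3/5 · (5,6)Q 2/7 · (5,7)Q 2/4
Row 6: (6,1)P 2/2 · (6,5)P 1/3 · (6,6)Q 2/5 · (6,7)P 0/3
Sum over 28 agents: 2/2 + 3/3 + 4/4 + 4/4 + 5/5 + 3/3 + 4/4 + 5/5 + 7/7 + 5/5 + 2/2 + 4/5 + 5/5 + 3/3 + 3/3 + 0/3 + 3/4 + 4/5 + 2/4 + 3/3 + 3/4 + 3/5 + 2/7 + 2/4 + 2/2 + 1/3 + 2/5 + 0/3 = 4561/210; mean = 4561/210 ÷ 28 = 4561/5880 = 0.775680… → 0.776.

0.776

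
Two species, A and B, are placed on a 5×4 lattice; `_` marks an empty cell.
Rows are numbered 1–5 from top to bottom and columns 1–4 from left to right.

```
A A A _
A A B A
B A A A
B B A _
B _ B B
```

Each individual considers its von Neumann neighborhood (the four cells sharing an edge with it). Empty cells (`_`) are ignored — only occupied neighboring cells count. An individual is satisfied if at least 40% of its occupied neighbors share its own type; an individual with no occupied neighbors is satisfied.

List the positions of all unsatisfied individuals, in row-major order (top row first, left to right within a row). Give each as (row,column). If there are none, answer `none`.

(2,3), (3,1), (4,2), (4,3)

Row 1: (1,1)A 2/2 ok · (1,2)A 3/3 ok · (1,3)A 1/2 ok
Row 2: (2,1)A 2/3 ok · (2,2)A 3/4 ok · (2,3)B 0/4 unhappy · (2,4)A 1/2 ok
Row 3: (3,1)B 1/3 unhappy · (3,2)A 2/4 ok · (3,3)A 3/4 ok · (3,4)A 2/2 ok
Row 4: (4,1)B 3/3 ok · (4,2)B 1/3 unhappy · (4,3)A 1/3 unhappy
Row 5: (5,1)B 1/1 ok · (5,3)B 1/2 ok · (5,4)B 1/1 ok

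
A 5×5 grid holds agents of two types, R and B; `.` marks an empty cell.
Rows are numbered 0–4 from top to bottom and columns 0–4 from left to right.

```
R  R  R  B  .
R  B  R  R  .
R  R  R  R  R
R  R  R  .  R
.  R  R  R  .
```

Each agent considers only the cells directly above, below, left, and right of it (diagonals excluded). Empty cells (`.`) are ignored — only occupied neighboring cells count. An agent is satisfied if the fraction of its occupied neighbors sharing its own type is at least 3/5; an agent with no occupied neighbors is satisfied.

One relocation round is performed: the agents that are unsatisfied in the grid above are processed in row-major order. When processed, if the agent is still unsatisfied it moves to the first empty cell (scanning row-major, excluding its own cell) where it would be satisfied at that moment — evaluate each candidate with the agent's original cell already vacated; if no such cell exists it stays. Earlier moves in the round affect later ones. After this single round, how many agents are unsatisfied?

1

Initially unsatisfied (in order): (0,3), (1,1).
  (0,3) → (0,4).
  (1,1): no empty cell satisfies it; stays.
Resulting grid:
R R R . B
R B R R .
R R R R R
R R R . R
. R R R .
Unsatisfied now: (1,1).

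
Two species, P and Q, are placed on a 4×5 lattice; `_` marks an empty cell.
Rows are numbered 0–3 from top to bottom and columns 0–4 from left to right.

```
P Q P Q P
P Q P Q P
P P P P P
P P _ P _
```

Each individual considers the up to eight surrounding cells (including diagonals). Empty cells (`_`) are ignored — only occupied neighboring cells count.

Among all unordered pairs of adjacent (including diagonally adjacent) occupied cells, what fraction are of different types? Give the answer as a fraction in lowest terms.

Scan each occupied cell's neighbors to the right and below (and the two forward diagonals) so each pair is counted once.
From row 0: 12 unlike of 17 pairs (running 12/17).
From row 1: 10 unlike of 17 pairs (running 22/34).
From row 2: 0 unlike of 12 pairs (running 22/46).
From row 3: 0 unlike of 1 pairs (running 22/47).
Total adjacent occupied pairs: 47; unlike-type pairs: 22.
22/47 is already in lowest terms.

22/47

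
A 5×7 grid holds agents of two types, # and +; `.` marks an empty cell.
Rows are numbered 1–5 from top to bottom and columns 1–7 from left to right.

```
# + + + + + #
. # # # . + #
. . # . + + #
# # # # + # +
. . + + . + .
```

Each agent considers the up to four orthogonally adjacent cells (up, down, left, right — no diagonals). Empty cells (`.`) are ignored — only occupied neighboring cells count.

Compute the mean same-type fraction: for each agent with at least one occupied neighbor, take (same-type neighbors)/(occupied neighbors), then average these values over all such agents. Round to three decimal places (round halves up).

0.545

Row 1: (1,1)# 0/1 · (1,2)+ 1/3 · (1,3)+ 2/3 · (1,4)+ 2/3 · (1,5)+ 2/2 · (1,6)+ 2/3 · (1,7)# 1/2
Row 2: (2,2)# 1/2 · (2,3)# 3/4 · (2,4)# 1/2 · (2,6)+ 2/3 · (2,7)# 2/3
Row 3: (3,3)# 2/2 · (3,5)+ 2/2 · (3,6)+ 2/4 · (3,7)# 1/3
Row 4: (4,1)# 1/1 · (4,2)# 2/2 · (4,3)# 3/4 · (4,4)# 1/3 · (4,5)+ 1/3 · (4,6)# 0/4 · (4,7)+ 0/2
Row 5: (5,3)+ 1/2 · (5,4)+ 1/2 · (5,6)+ 0/1
Sum over 26 agents: 0/1 + 1/3 + 2/3 + 2/3 + 2/2 + 2/3 + 1/2 + 1/2 + 3/4 + 1/2 + 2/3 + 2/3 + 2/2 + 2/2 + 2/4 + 1/3 + 1/1 + 2/2 + 3/4 + 1/3 + 1/3 + 0/4 + 0/2 + 1/2 + 1/2 + 0/1 = 85/6; mean = 85/6 ÷ 26 = 85/156 = 0.544871… → 0.545.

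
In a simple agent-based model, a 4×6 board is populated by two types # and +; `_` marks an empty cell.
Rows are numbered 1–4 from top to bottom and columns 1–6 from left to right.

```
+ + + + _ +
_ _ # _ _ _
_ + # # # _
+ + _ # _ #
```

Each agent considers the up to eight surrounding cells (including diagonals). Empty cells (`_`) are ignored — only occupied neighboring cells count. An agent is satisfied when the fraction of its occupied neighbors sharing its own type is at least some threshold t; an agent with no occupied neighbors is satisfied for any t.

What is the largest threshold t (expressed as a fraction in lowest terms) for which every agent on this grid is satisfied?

1/3

Row 1: (1,1)+ 1/1 · (1,2)+ 2/3 · (1,3)+ 2/3 · (1,4)+ 1/2 · (1,6)+ — no occupied neighbors
Row 2: (2,3)# 2/6
Row 3: (3,2)+ 2/4 · (3,3)# 3/5 · (3,4)# 4/4 · (3,5)# 3/3
Row 4: (4,1)+ 2/2 · (4,2)+ 2/3 · (4,4)# 3/3 · (4,6)# 1/1
The smallest same-type fraction is 2/6 at (2,3), which reduces to 1/3. Any threshold above that leaves this agent unsatisfied.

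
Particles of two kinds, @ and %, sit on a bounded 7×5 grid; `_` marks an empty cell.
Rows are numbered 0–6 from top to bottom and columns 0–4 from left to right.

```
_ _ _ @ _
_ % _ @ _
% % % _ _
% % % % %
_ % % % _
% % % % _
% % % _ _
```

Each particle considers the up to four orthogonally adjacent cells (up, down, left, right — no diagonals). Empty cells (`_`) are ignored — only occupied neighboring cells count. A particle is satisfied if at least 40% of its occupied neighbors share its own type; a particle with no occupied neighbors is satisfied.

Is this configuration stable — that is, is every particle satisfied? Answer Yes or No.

Row 0: (0,3)@ 1/1 ok
Row 1: (1,1)% 1/1 ok · (1,3)@ 1/1 ok
Row 2: (2,0)% 2/2 ok · (2,1)% 4/4 ok · (2,2)% 2/2 ok
Row 3: (3,0)% 2/2 ok · (3,1)% 4/4 ok · (3,2)% 4/4 ok · (3,3)% 3/3 ok · (3,4)% 1/1 ok
Row 4: (4,1)% 3/3 ok · (4,2)% 4/4 ok · (4,3)% 3/3 ok
Row 5: (5,0)% 2/2 ok · (5,1)% 4/4 ok · (5,2)% 4/4 ok · (5,3)% 2/2 ok
Row 6: (6,0)% 2/2 ok · (6,1)% 3/3 ok · (6,2)% 2/2 ok
All meet the threshold, so the configuration is stable.

Yes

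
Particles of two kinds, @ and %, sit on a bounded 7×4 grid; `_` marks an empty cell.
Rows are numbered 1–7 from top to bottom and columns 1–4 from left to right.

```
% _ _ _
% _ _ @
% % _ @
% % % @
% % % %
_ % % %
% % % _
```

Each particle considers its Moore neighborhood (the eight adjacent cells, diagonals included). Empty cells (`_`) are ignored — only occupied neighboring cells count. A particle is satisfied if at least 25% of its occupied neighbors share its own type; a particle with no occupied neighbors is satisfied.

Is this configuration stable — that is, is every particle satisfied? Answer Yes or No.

(1,1)% 1/1 satisfied
(2,1)% 3/3 satisfied
(2,4)@ 1/1 satisfied
(3,1)% 4/4 satisfied
(3,2)% 5/5 satisfied
(3,4)@ 2/3 satisfied
(4,1)% 5/5 satisfied
(4,2)% 7/7 satisfied
(4,3)% 5/7 satisfied
(4,4)@ 1/4 satisfied
(5,1)% 4/4 satisfied
(5,2)% 7/7 satisfied
(5,3)% 7/8 satisfied
(5,4)% 4/5 satisfied
(6,2)% 7/7 satisfied
(6,3)% 7/7 satisfied
(6,4)% 4/4 satisfied
(7,1)% 2/2 satisfied
(7,2)% 4/4 satisfied
(7,3)% 4/4 satisfied
All meet the threshold, so the configuration is stable.

Yes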